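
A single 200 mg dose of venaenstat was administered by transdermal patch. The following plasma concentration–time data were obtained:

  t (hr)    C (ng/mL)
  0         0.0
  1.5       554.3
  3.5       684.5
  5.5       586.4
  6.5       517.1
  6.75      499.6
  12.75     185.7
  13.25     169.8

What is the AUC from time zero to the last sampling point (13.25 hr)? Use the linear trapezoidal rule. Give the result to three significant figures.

AUC = 5750 ng/mL·hr

Trapezoidal AUC_0→13.25:
  [0→1.5]: (0.0+554.3)/2 × 1.5 = 415.725
  [1.5→3.5]: (554.3+684.5)/2 × 2 = 1238.8
  [3.5→5.5]: (684.5+586.4)/2 × 2 = 1270.9
  [5.5→6.5]: (586.4+517.1)/2 × 1 = 551.75
  [6.5→6.75]: (517.1+499.6)/2 × 0.25 = 127.0875
  [6.75→12.75]: (499.6+185.7)/2 × 6 = 2055.9
  [12.75→13.25]: (185.7+169.8)/2 × 0.5 = 88.875
  Sum = 5749.0375 ng/mL·hr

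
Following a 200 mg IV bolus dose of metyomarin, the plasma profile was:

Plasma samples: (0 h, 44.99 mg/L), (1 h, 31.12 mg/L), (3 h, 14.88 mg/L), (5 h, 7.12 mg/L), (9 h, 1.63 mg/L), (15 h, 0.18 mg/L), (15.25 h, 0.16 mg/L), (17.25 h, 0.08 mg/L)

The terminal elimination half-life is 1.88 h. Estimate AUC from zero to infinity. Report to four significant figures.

AUC = 129.5 mg/L·h

Trapezoidal AUC_0→17.25:
  [0→1]: (44.99+31.12)/2 × 1 = 38.055
  [1→3]: (31.12+14.88)/2 × 2 = 46.0
  [3→5]: (14.88+7.12)/2 × 2 = 22.0
  [5→9]: (7.12+1.63)/2 × 4 = 17.5
  [9→15]: (1.63+0.18)/2 × 6 = 5.43
  [15→15.25]: (0.18+0.16)/2 × 0.25 = 0.0425
  [15.25→17.25]: (0.16+0.08)/2 × 2 = 0.24
  Sum = 129.2675 mg/L·h
k_e = ln2 / t½ = 0.693147 / 1.88 = 0.3687 h^-1
Extrapolated tail: C_last / k_e = 0.08 / 0.3687 = 0.217
AUC_0→∞ = 129.2675 + 0.217 = 129.4845 mg/L·h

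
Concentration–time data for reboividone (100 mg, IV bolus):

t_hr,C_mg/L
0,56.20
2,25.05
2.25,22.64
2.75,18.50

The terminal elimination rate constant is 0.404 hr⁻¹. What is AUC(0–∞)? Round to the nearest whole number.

AUC = 143 mg/L·hr

Trapezoidal AUC_0→2.75:
  [0→2]: (56.20+25.05)/2 × 2 = 81.25
  [2→2.25]: (25.05+22.64)/2 × 0.25 = 5.96125
  [2.25→2.75]: (22.64+18.50)/2 × 0.5 = 10.285
  Sum = 97.49625 mg/L·hr
Extrapolated tail: C_last / k_e = 18.50 / 0.404 = 45.792
AUC_0→∞ = 97.49625 + 45.792 = 143.28825 mg/L·hr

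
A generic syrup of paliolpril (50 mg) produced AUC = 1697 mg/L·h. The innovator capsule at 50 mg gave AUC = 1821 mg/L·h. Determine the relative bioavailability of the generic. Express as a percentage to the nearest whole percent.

F_rel = 93%

F_rel = (AUC_test/D_test) / (AUC_ref/D_ref)
      = (1697/50) / (1821/50)
      = 33.94 / 36.42 = 0.9319 = 93.19%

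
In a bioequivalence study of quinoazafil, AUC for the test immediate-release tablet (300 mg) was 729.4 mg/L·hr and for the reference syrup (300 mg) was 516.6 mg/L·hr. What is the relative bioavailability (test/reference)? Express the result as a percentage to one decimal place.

F_rel = (AUC_test/D_test) / (AUC_ref/D_ref)
      = (729.4/300) / (516.6/300)
      = 2.43133 / 1.722 = 1.4119 = 141.19%

F_rel = 141.2%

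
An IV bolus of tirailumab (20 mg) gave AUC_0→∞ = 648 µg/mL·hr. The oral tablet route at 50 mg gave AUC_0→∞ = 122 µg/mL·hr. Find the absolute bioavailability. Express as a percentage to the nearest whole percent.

F = (AUC_ev / D_ev) / (AUC_iv / D_iv)
  = (122/50) / (648/20)
  = 2.44 / 32.4 = 0.0753
  = 7.53%

F = 8%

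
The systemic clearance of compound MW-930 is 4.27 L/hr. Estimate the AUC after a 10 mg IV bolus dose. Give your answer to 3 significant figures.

AUC_0→∞ = Dose_iv / CL
        = 10 / 4.27 = 2.34192 mg/L·hr

AUC = 2.34 mg/L·hr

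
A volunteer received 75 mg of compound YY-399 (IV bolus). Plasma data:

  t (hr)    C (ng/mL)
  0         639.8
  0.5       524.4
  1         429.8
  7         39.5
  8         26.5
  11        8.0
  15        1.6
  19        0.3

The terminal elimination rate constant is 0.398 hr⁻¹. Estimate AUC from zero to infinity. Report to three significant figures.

AUC = 2050 ng/mL·hr

Trapezoidal AUC_0→19:
  [0→0.5]: (639.8+524.4)/2 × 0.5 = 291.05
  [0.5→1]: (524.4+429.8)/2 × 0.5 = 238.55
  [1→7]: (429.8+39.5)/2 × 6 = 1407.9
  [7→8]: (39.5+26.5)/2 × 1 = 33.0
  [8→11]: (26.5+8.0)/2 × 3 = 51.75
  [11→15]: (8.0+1.6)/2 × 4 = 19.2
  [15→19]: (1.6+0.3)/2 × 4 = 3.8
  Sum = 2045.25 ng/mL·hr
Extrapolated tail: C_last / k_e = 0.3 / 0.398 = 0.754
AUC_0→∞ = 2045.25 + 0.754 = 2046.004 ng/mL·hr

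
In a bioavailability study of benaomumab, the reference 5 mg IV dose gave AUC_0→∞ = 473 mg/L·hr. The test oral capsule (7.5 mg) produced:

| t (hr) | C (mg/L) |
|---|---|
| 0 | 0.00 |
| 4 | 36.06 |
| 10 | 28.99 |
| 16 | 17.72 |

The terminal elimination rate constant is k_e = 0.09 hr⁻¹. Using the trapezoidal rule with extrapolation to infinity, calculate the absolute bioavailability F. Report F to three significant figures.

F = 0.852

Trapezoidal AUC_0→16 (oral capsule):
  [0→4]: (0.00+36.06)/2 × 4 = 72.12
  [4→10]: (36.06+28.99)/2 × 6 = 195.15
  [10→16]: (28.99+17.72)/2 × 6 = 140.13
  Sum = 407.4 mg/L·hr
Tail: C_last/k_e = 17.72/0.09 = 196.889
AUC_0→∞ (oral capsule) = 407.4 + 196.889 = 604.289 mg/L·hr
F = (AUC_ev/D_ev)/(AUC_iv/D_iv) = (604.289/7.5)/(473/5) = 80.5719/94.6 = 0.8517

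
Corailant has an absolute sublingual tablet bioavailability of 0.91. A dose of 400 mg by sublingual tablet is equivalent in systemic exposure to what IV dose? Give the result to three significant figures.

Systemic exposure from an extravascular dose = F × D_ev, so the equivalent IV dose is F × D_ev.
D_iv = F × D_ev = 0.91 × 400 = 364 mg

D_iv = 364 mg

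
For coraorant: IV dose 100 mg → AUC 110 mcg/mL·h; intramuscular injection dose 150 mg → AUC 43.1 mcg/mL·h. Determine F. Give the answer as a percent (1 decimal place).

F = (AUC_ev / D_ev) / (AUC_iv / D_iv)
  = (43.1/150) / (110/100)
  = 0.287333 / 1.1 = 0.2612
  = 26.12%

F = 26.1%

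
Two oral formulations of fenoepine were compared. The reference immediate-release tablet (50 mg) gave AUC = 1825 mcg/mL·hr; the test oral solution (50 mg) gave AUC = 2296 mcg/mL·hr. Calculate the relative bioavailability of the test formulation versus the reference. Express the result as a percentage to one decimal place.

F_rel = (AUC_test/D_test) / (AUC_ref/D_ref)
      = (2296/50) / (1825/50)
      = 45.92 / 36.5 = 1.2581 = 125.81%

F_rel = 125.8%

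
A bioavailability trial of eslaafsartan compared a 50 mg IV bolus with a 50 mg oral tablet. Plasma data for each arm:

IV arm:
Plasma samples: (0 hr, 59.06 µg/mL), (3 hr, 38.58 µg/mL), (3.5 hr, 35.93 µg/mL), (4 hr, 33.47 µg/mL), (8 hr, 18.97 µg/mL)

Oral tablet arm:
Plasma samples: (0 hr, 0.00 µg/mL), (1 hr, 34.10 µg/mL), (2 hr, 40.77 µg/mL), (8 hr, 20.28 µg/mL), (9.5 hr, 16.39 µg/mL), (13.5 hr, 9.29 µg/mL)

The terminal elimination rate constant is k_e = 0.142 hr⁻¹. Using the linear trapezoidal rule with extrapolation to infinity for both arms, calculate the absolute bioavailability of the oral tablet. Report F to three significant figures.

F = 0.907

Trapezoidal AUC_0→8 (IV):
  [0→3]: (59.06+38.58)/2 × 3 = 146.46
  [3→3.5]: (38.58+35.93)/2 × 0.5 = 18.6275
  [3.5→4]: (35.93+33.47)/2 × 0.5 = 17.35
  [4→8]: (33.47+18.97)/2 × 4 = 104.88
  Sum = 287.3175 µg/mL·hr
IV tail: 18.97/0.142 = 133.592; AUC_iv,0→∞ = 287.3175 + 133.592 = 420.9095 µg/mL·hr
Trapezoidal AUC_0→13.5 (oral tablet):
  [0→1]: (0.00+34.10)/2 × 1 = 17.05
  [1→2]: (34.10+40.77)/2 × 1 = 37.435
  [2→8]: (40.77+20.28)/2 × 6 = 183.15
  [8→9.5]: (20.28+16.39)/2 × 1.5 = 27.5025
  [9.5→13.5]: (16.39+9.29)/2 × 4 = 51.36
  Sum = 316.4975 µg/mL·hr
oral tablet tail: 9.29/0.142 = 65.423; AUC_ev,0→∞ = 316.4975 + 65.423 = 381.9205 µg/mL·hr
F = (AUC_ev/D_ev)/(AUC_iv/D_iv) = (381.9205/50)/(420.9095/50) = 7.63841/8.41819 = 0.9074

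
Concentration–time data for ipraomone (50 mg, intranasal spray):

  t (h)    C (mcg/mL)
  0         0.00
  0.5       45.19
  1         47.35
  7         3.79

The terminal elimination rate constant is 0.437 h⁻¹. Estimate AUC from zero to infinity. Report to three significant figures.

AUC = 197 mcg/mL·h

Trapezoidal AUC_0→7:
  [0→0.5]: (0.00+45.19)/2 × 0.5 = 11.2975
  [0.5→1]: (45.19+47.35)/2 × 0.5 = 23.135
  [1→7]: (47.35+3.79)/2 × 6 = 153.42
  Sum = 187.8525 mcg/mL·h
Extrapolated tail: C_last / k_e = 3.79 / 0.437 = 8.673
AUC_0→∞ = 187.8525 + 8.673 = 196.5255 mcg/mL·h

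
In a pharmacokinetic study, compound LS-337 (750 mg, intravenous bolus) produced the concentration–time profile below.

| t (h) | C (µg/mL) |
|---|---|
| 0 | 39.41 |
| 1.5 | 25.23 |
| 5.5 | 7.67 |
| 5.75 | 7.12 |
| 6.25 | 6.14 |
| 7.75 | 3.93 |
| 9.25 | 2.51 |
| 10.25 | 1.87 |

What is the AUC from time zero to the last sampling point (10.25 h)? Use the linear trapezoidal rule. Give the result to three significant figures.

Trapezoidal AUC_0→10.25:
  [0→1.5]: (39.41+25.23)/2 × 1.5 = 48.48
  [1.5→5.5]: (25.23+7.67)/2 × 4 = 65.8
  [5.5→5.75]: (7.67+7.12)/2 × 0.25 = 1.84875
  [5.75→6.25]: (7.12+6.14)/2 × 0.5 = 3.315
  [6.25→7.75]: (6.14+3.93)/2 × 1.5 = 7.5525
  [7.75→9.25]: (3.93+2.51)/2 × 1.5 = 4.83
  [9.25→10.25]: (2.51+1.87)/2 × 1 = 2.19
  Sum = 134.01625 µg/mL·h

AUC = 134 µg/mL·h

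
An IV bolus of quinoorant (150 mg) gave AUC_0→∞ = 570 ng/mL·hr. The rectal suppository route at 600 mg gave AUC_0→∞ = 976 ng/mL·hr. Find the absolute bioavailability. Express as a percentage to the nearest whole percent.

F = 43%

F = (AUC_ev / D_ev) / (AUC_iv / D_iv)
  = (976/600) / (570/150)
  = 1.62667 / 3.8 = 0.4281
  = 42.81%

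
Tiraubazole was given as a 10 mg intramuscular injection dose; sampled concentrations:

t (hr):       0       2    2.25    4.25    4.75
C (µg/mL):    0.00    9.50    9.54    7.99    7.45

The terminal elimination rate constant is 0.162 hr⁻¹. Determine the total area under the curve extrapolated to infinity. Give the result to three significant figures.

AUC = 79.3 µg/mL·hr

Trapezoidal AUC_0→4.75:
  [0→2]: (0.00+9.50)/2 × 2 = 9.5
  [2→2.25]: (9.50+9.54)/2 × 0.25 = 2.38
  [2.25→4.25]: (9.54+7.99)/2 × 2 = 17.53
  [4.25→4.75]: (7.99+7.45)/2 × 0.5 = 3.86
  Sum = 33.27 µg/mL·hr
Extrapolated tail: C_last / k_e = 7.45 / 0.162 = 45.988
AUC_0→∞ = 33.27 + 45.988 = 79.258 µg/mL·hr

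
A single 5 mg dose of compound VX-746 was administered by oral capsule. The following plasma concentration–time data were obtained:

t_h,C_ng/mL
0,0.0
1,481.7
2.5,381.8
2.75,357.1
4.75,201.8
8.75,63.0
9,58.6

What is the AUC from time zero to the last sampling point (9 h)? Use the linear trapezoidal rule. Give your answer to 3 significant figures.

AUC = 2080 ng/mL·h

Trapezoidal AUC_0→9:
  [0→1]: (0.0+481.7)/2 × 1 = 240.85
  [1→2.5]: (481.7+381.8)/2 × 1.5 = 647.625
  [2.5→2.75]: (381.8+357.1)/2 × 0.25 = 92.3625
  [2.75→4.75]: (357.1+201.8)/2 × 2 = 558.9
  [4.75→8.75]: (201.8+63.0)/2 × 4 = 529.6
  [8.75→9]: (63.0+58.6)/2 × 0.25 = 15.2
  Sum = 2084.5375 ng/mL·h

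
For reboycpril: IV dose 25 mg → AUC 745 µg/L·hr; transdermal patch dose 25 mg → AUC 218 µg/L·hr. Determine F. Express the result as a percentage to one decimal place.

F = (AUC_ev / D_ev) / (AUC_iv / D_iv)
  = (218/25) / (745/25)
  = 8.72 / 29.8 = 0.2926
  = 29.26%

F = 29.3%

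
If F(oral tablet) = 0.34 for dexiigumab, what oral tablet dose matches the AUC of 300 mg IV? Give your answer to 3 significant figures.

For equal systemic exposure: F × D_ev = D_iv
D_ev = D_iv / F = 300 / 0.34 = 882.353 mg

D_oral = 882 mg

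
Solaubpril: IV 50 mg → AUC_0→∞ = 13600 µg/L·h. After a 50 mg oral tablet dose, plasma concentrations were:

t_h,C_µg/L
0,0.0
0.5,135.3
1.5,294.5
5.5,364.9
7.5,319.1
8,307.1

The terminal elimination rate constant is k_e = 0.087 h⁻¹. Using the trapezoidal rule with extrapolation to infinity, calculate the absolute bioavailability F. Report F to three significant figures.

F = 0.437

Trapezoidal AUC_0→8 (oral tablet):
  [0→0.5]: (0.0+135.3)/2 × 0.5 = 33.825
  [0.5→1.5]: (135.3+294.5)/2 × 1 = 214.9
  [1.5→5.5]: (294.5+364.9)/2 × 4 = 1318.8
  [5.5→7.5]: (364.9+319.1)/2 × 2 = 684.0
  [7.5→8]: (319.1+307.1)/2 × 0.5 = 156.55
  Sum = 2408.075 µg/L·h
Tail: C_last/k_e = 307.1/0.087 = 3529.885
AUC_0→∞ (oral tablet) = 2408.075 + 3529.885 = 5937.96 µg/L·h
F = (AUC_ev/D_ev)/(AUC_iv/D_iv) = (5937.96/50)/(13600/50) = 118.7592/272 = 0.4366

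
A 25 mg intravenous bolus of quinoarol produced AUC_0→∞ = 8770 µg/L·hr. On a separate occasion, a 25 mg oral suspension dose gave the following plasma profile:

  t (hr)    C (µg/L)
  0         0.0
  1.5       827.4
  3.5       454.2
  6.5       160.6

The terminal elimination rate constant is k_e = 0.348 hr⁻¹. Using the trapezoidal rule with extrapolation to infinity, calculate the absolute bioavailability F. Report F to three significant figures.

Trapezoidal AUC_0→6.5 (oral suspension):
  [0→1.5]: (0.0+827.4)/2 × 1.5 = 620.55
  [1.5→3.5]: (827.4+454.2)/2 × 2 = 1281.6
  [3.5→6.5]: (454.2+160.6)/2 × 3 = 922.2
  Sum = 2824.35 µg/L·hr
Tail: C_last/k_e = 160.6/0.348 = 461.494
AUC_0→∞ (oral suspension) = 2824.35 + 461.494 = 3285.844 µg/L·hr
F = (AUC_ev/D_ev)/(AUC_iv/D_iv) = (3285.844/25)/(8770/25) = 131.43376/350.8 = 0.3747

F = 0.375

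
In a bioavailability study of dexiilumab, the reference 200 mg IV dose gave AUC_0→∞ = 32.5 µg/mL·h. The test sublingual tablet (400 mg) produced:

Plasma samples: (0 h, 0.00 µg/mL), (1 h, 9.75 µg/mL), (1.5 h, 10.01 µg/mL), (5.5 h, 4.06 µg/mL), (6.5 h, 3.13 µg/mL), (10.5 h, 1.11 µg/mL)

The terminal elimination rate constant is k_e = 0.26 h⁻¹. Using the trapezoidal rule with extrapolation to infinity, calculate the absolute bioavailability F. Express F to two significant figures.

Trapezoidal AUC_0→10.5 (sublingual tablet):
  [0→1]: (0.00+9.75)/2 × 1 = 4.875
  [1→1.5]: (9.75+10.01)/2 × 0.5 = 4.94
  [1.5→5.5]: (10.01+4.06)/2 × 4 = 28.14
  [5.5→6.5]: (4.06+3.13)/2 × 1 = 3.595
  [6.5→10.5]: (3.13+1.11)/2 × 4 = 8.48
  Sum = 50.03 µg/mL·h
Tail: C_last/k_e = 1.11/0.26 = 4.269
AUC_0→∞ (sublingual tablet) = 50.03 + 4.269 = 54.299 µg/mL·h
F = (AUC_ev/D_ev)/(AUC_iv/D_iv) = (54.299/400)/(32.5/200) = 0.1357475/0.1625 = 0.8354

F = 0.84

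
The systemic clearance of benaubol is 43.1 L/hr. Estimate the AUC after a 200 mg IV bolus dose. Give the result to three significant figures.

AUC_0→∞ = Dose_iv / CL
        = 200 / 43.1 = 4.64037 mg/L·hr

AUC = 4.64 mg/L·hr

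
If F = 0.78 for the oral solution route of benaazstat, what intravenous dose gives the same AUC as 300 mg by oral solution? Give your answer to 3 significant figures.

D_iv = 234 mg

Systemic exposure from an extravascular dose = F × D_ev, so the equivalent IV dose is F × D_ev.
D_iv = F × D_ev = 0.78 × 300 = 234 mg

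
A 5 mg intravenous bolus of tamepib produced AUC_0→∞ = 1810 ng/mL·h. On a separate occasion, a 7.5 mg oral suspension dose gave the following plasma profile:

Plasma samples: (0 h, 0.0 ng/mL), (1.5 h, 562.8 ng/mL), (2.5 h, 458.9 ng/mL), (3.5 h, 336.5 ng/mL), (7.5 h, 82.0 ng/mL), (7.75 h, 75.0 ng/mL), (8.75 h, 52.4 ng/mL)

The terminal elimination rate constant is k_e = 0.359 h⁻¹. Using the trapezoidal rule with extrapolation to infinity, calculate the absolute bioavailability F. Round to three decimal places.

Trapezoidal AUC_0→8.75 (oral suspension):
  [0→1.5]: (0.0+562.8)/2 × 1.5 = 422.1
  [1.5→2.5]: (562.8+458.9)/2 × 1 = 510.85
  [2.5→3.5]: (458.9+336.5)/2 × 1 = 397.7
  [3.5→7.5]: (336.5+82.0)/2 × 4 = 837.0
  [7.5→7.75]: (82.0+75.0)/2 × 0.25 = 19.625
  [7.75→8.75]: (75.0+52.4)/2 × 1 = 63.7
  Sum = 2250.975 ng/mL·h
Tail: C_last/k_e = 52.4/0.359 = 145.961
AUC_0→∞ (oral suspension) = 2250.975 + 145.961 = 2396.936 ng/mL·h
F = (AUC_ev/D_ev)/(AUC_iv/D_iv) = (2396.936/7.5)/(1810/5) = 319.591/362 = 0.8828

F = 0.883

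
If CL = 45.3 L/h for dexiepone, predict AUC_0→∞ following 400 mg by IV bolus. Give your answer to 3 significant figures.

AUC = 8.83 mg/L·h

AUC_0→∞ = Dose_iv / CL
        = 400 / 45.3 = 8.83002 mg/L·h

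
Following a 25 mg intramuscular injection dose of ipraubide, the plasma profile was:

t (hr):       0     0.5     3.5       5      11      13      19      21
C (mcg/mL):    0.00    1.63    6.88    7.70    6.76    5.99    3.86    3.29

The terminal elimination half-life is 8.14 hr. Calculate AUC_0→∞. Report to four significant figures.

AUC = 155.6 mcg/mL·hr

Trapezoidal AUC_0→21:
  [0→0.5]: (0.00+1.63)/2 × 0.5 = 0.4075
  [0.5→3.5]: (1.63+6.88)/2 × 3 = 12.765
  [3.5→5]: (6.88+7.70)/2 × 1.5 = 10.935
  [5→11]: (7.70+6.76)/2 × 6 = 43.38
  [11→13]: (6.76+5.99)/2 × 2 = 12.75
  [13→19]: (5.99+3.86)/2 × 6 = 29.55
  [19→21]: (3.86+3.29)/2 × 2 = 7.15
  Sum = 116.9375 mcg/mL·hr
k_e = ln2 / t½ = 0.693147 / 8.14 = 0.0852 hr^-1
Extrapolated tail: C_last / k_e = 3.29 / 0.0852 = 38.615
AUC_0→∞ = 116.9375 + 38.615 = 155.5525 mcg/mL·hr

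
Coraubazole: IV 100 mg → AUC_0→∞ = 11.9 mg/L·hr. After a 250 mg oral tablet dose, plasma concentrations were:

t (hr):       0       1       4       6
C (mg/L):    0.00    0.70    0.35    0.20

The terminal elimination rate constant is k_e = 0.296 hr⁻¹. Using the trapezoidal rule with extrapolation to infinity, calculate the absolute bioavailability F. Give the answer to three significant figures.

Trapezoidal AUC_0→6 (oral tablet):
  [0→1]: (0.00+0.70)/2 × 1 = 0.35
  [1→4]: (0.70+0.35)/2 × 3 = 1.575
  [4→6]: (0.35+0.20)/2 × 2 = 0.55
  Sum = 2.475 mg/L·hr
Tail: C_last/k_e = 0.20/0.296 = 0.676
AUC_0→∞ (oral tablet) = 2.475 + 0.676 = 3.151 mg/L·hr
F = (AUC_ev/D_ev)/(AUC_iv/D_iv) = (3.151/250)/(11.9/100) = 0.012604/0.119 = 0.1059

F = 0.106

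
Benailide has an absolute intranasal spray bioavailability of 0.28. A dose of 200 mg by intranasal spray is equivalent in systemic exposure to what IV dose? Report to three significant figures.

D_iv = 56.0 mg

Systemic exposure from an extravascular dose = F × D_ev, so the equivalent IV dose is F × D_ev.
D_iv = F × D_ev = 0.28 × 200 = 56 mg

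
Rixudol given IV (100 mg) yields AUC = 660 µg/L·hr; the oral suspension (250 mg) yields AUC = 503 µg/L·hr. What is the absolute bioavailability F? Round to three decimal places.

F = 0.305

F = (AUC_ev / D_ev) / (AUC_iv / D_iv)
  = (503/250) / (660/100)
  = 2.012 / 6.6 = 0.3048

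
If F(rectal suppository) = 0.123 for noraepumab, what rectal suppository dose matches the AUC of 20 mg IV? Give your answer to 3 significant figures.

For equal systemic exposure: F × D_ev = D_iv
D_ev = D_iv / F = 20 / 0.123 = 162.602 mg

D_rectal = 163 mg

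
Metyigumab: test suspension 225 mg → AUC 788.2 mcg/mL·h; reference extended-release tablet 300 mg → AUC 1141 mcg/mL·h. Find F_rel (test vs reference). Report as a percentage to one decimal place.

F_rel = 92.1%

F_rel = (AUC_test/D_test) / (AUC_ref/D_ref)
      = (788.2/225) / (1141/300)
      = 3.50311 / 3.80333 = 0.9211 = 92.11%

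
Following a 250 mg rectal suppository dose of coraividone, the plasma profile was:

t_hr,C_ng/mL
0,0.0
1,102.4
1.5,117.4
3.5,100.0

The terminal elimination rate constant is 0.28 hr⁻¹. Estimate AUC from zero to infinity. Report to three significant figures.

AUC = 681 ng/mL·hr

Trapezoidal AUC_0→3.5:
  [0→1]: (0.0+102.4)/2 × 1 = 51.2
  [1→1.5]: (102.4+117.4)/2 × 0.5 = 54.95
  [1.5→3.5]: (117.4+100.0)/2 × 2 = 217.4
  Sum = 323.55 ng/mL·hr
Extrapolated tail: C_last / k_e = 100.0 / 0.28 = 357.143
AUC_0→∞ = 323.55 + 357.143 = 680.693 ng/mL·hr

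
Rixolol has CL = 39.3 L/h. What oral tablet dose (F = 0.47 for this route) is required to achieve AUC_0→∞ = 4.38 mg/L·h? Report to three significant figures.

Dose = CL × AUC_0→∞ / F
     = 39.3 × 4.38 / 0.47 = 366.243 mg

Dose = 366 mg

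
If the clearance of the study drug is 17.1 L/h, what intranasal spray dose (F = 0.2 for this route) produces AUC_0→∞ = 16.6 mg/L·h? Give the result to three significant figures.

Dose = CL × AUC_0→∞ / F
     = 17.1 × 16.6 / 0.2 = 1419.3 mg

Dose = 1420 mg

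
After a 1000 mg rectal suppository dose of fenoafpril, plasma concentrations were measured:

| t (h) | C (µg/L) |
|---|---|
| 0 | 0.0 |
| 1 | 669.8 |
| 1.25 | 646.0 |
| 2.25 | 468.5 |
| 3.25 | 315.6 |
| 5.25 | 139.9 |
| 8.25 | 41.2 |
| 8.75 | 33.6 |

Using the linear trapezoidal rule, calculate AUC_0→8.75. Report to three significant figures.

AUC = 2190 µg/L·h

Trapezoidal AUC_0→8.75:
  [0→1]: (0.0+669.8)/2 × 1 = 334.9
  [1→1.25]: (669.8+646.0)/2 × 0.25 = 164.475
  [1.25→2.25]: (646.0+468.5)/2 × 1 = 557.25
  [2.25→3.25]: (468.5+315.6)/2 × 1 = 392.05
  [3.25→5.25]: (315.6+139.9)/2 × 2 = 455.5
  [5.25→8.25]: (139.9+41.2)/2 × 3 = 271.65
  [8.25→8.75]: (41.2+33.6)/2 × 0.5 = 18.7
  Sum = 2194.525 µg/L·h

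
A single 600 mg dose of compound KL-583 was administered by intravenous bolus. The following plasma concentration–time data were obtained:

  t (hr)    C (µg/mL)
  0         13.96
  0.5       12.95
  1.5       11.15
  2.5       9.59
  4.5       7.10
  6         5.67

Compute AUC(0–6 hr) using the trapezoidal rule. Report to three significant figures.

AUC = 55.4 µg/mL·hr

Trapezoidal AUC_0→6:
  [0→0.5]: (13.96+12.95)/2 × 0.5 = 6.7275
  [0.5→1.5]: (12.95+11.15)/2 × 1 = 12.05
  [1.5→2.5]: (11.15+9.59)/2 × 1 = 10.37
  [2.5→4.5]: (9.59+7.10)/2 × 2 = 16.69
  [4.5→6]: (7.10+5.67)/2 × 1.5 = 9.5775
  Sum = 55.415 µg/mL·hr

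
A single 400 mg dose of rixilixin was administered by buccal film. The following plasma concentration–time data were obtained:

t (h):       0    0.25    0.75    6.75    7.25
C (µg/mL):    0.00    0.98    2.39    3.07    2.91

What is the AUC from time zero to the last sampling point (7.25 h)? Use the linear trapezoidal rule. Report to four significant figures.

AUC = 18.84 µg/mL·h

Trapezoidal AUC_0→7.25:
  [0→0.25]: (0.00+0.98)/2 × 0.25 = 0.1225
  [0.25→0.75]: (0.98+2.39)/2 × 0.5 = 0.8425
  [0.75→6.75]: (2.39+3.07)/2 × 6 = 16.38
  [6.75→7.25]: (3.07+2.91)/2 × 0.5 = 1.495
  Sum = 18.84 µg/mL·h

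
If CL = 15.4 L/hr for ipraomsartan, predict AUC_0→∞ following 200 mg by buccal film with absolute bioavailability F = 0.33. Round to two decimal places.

AUC = 4.29 mg/L·hr

AUC_0→∞ = F × Dose / CL
        = 0.33 × 200 / 15.4 = 4.28571 mg/L·hr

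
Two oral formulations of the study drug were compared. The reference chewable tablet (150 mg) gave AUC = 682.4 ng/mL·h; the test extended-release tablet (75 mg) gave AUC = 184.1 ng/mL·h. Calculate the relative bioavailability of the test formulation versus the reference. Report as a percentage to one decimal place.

F_rel = (AUC_test/D_test) / (AUC_ref/D_ref)
      = (184.1/75) / (682.4/150)
      = 2.45467 / 4.54933 = 0.5396 = 53.96%

F_rel = 54.0%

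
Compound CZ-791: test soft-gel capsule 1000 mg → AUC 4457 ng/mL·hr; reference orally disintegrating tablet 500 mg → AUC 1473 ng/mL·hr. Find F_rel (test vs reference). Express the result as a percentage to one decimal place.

F_rel = (AUC_test/D_test) / (AUC_ref/D_ref)
      = (4457/1000) / (1473/500)
      = 4.457 / 2.946 = 1.5129 = 151.29%

F_rel = 151.3%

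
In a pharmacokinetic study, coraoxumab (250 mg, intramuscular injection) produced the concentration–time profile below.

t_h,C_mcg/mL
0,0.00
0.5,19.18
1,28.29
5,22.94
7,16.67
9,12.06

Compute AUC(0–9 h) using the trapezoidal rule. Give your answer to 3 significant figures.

AUC = 187 mcg/mL·h

Trapezoidal AUC_0→9:
  [0→0.5]: (0.00+19.18)/2 × 0.5 = 4.795
  [0.5→1]: (19.18+28.29)/2 × 0.5 = 11.8675
  [1→5]: (28.29+22.94)/2 × 4 = 102.46
  [5→7]: (22.94+16.67)/2 × 2 = 39.61
  [7→9]: (16.67+12.06)/2 × 2 = 28.73
  Sum = 187.4625 mcg/mL·h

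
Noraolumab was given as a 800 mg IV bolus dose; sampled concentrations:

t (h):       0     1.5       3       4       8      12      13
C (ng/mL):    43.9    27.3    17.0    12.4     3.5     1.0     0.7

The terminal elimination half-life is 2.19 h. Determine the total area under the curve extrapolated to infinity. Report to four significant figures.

Trapezoidal AUC_0→13:
  [0→1.5]: (43.9+27.3)/2 × 1.5 = 53.4
  [1.5→3]: (27.3+17.0)/2 × 1.5 = 33.225
  [3→4]: (17.0+12.4)/2 × 1 = 14.7
  [4→8]: (12.4+3.5)/2 × 4 = 31.8
  [8→12]: (3.5+1.0)/2 × 4 = 9.0
  [12→13]: (1.0+0.7)/2 × 1 = 0.85
  Sum = 142.975 ng/mL·h
k_e = ln2 / t½ = 0.693147 / 2.19 = 0.3165 h^-1
Extrapolated tail: C_last / k_e = 0.7 / 0.3165 = 2.212
AUC_0→∞ = 142.975 + 2.212 = 145.187 ng/mL·h

AUC = 145.2 ng/mL·h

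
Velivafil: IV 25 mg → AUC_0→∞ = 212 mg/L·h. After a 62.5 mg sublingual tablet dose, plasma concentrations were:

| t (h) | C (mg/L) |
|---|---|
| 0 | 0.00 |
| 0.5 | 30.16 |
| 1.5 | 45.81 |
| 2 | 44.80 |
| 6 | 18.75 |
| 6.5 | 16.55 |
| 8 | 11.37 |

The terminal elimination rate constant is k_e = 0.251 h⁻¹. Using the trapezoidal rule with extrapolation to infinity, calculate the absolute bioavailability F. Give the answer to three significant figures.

Trapezoidal AUC_0→8 (sublingual tablet):
  [0→0.5]: (0.00+30.16)/2 × 0.5 = 7.54
  [0.5→1.5]: (30.16+45.81)/2 × 1 = 37.985
  [1.5→2]: (45.81+44.80)/2 × 0.5 = 22.6525
  [2→6]: (44.80+18.75)/2 × 4 = 127.1
  [6→6.5]: (18.75+16.55)/2 × 0.5 = 8.825
  [6.5→8]: (16.55+11.37)/2 × 1.5 = 20.94
  Sum = 225.0425 mg/L·h
Tail: C_last/k_e = 11.37/0.251 = 45.299
AUC_0→∞ (sublingual tablet) = 225.0425 + 45.299 = 270.3415 mg/L·h
F = (AUC_ev/D_ev)/(AUC_iv/D_iv) = (270.3415/62.5)/(212/25) = 4.325464/8.48 = 0.5101

F = 0.510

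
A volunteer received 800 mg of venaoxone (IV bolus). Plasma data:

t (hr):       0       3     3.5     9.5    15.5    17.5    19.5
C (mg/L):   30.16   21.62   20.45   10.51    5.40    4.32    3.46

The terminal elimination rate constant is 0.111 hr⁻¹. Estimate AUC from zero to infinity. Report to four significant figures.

AUC = 277.5 mg/L·hr

Trapezoidal AUC_0→19.5:
  [0→3]: (30.16+21.62)/2 × 3 = 77.67
  [3→3.5]: (21.62+20.45)/2 × 0.5 = 10.5175
  [3.5→9.5]: (20.45+10.51)/2 × 6 = 92.88
  [9.5→15.5]: (10.51+5.40)/2 × 6 = 47.73
  [15.5→17.5]: (5.40+4.32)/2 × 2 = 9.72
  [17.5→19.5]: (4.32+3.46)/2 × 2 = 7.78
  Sum = 246.2975 mg/L·hr
Extrapolated tail: C_last / k_e = 3.46 / 0.111 = 31.171
AUC_0→∞ = 246.2975 + 31.171 = 277.4685 mg/L·hr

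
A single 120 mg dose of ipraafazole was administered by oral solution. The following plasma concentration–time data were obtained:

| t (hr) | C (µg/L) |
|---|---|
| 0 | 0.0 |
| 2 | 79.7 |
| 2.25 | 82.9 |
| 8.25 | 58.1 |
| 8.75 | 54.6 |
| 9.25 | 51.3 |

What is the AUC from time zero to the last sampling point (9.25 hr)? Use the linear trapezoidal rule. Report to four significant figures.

Trapezoidal AUC_0→9.25:
  [0→2]: (0.0+79.7)/2 × 2 = 79.7
  [2→2.25]: (79.7+82.9)/2 × 0.25 = 20.325
  [2.25→8.25]: (82.9+58.1)/2 × 6 = 423.0
  [8.25→8.75]: (58.1+54.6)/2 × 0.5 = 28.175
  [8.75→9.25]: (54.6+51.3)/2 × 0.5 = 26.475
  Sum = 577.675 µg/L·hr

AUC = 577.7 µg/L·hr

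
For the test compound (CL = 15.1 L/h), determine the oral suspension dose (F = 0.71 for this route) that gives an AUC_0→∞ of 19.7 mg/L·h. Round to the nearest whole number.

Dose = CL × AUC_0→∞ / F
     = 15.1 × 19.7 / 0.71 = 418.972 mg

Dose = 419 mg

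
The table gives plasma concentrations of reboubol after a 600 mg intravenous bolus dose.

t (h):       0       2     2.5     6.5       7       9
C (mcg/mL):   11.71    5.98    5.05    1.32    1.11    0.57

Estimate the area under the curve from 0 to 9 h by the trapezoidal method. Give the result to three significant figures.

Trapezoidal AUC_0→9:
  [0→2]: (11.71+5.98)/2 × 2 = 17.69
  [2→2.5]: (5.98+5.05)/2 × 0.5 = 2.7575
  [2.5→6.5]: (5.05+1.32)/2 × 4 = 12.74
  [6.5→7]: (1.32+1.11)/2 × 0.5 = 0.6075
  [7→9]: (1.11+0.57)/2 × 2 = 1.68
  Sum = 35.475 mcg/mL·h

AUC = 35.5 mcg/mL·h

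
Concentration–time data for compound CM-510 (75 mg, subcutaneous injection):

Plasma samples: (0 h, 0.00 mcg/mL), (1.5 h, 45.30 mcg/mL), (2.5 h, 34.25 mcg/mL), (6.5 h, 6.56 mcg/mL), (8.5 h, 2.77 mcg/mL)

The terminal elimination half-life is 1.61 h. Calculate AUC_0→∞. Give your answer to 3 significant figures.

Trapezoidal AUC_0→8.5:
  [0→1.5]: (0.00+45.30)/2 × 1.5 = 33.975
  [1.5→2.5]: (45.30+34.25)/2 × 1 = 39.775
  [2.5→6.5]: (34.25+6.56)/2 × 4 = 81.62
  [6.5→8.5]: (6.56+2.77)/2 × 2 = 9.33
  Sum = 164.7 mcg/mL·h
k_e = ln2 / t½ = 0.693147 / 1.61 = 0.4305 h^-1
Extrapolated tail: C_last / k_e = 2.77 / 0.4305 = 6.434
AUC_0→∞ = 164.7 + 6.434 = 171.134 mcg/mL·h

AUC = 171 mcg/mL·h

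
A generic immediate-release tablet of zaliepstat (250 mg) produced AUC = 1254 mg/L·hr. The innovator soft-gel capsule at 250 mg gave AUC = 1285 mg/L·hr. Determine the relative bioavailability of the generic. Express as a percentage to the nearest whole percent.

F_rel = (AUC_test/D_test) / (AUC_ref/D_ref)
      = (1254/250) / (1285/250)
      = 5.016 / 5.14 = 0.9759 = 97.59%

F_rel = 98%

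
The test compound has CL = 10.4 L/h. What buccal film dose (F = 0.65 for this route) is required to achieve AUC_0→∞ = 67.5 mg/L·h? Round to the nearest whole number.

Dose = 1080 mg

Dose = CL × AUC_0→∞ / F
     = 10.4 × 67.5 / 0.65 = 1080 mg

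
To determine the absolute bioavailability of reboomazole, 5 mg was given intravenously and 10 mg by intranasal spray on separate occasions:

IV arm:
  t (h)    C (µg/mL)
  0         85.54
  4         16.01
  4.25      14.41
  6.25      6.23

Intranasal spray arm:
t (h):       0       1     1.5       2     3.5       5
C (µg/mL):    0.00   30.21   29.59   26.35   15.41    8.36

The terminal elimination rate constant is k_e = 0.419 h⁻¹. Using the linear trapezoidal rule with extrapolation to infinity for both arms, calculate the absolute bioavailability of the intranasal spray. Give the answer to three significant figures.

F = 0.233

Trapezoidal AUC_0→6.25 (IV):
  [0→4]: (85.54+16.01)/2 × 4 = 203.1
  [4→4.25]: (16.01+14.41)/2 × 0.25 = 3.8025
  [4.25→6.25]: (14.41+6.23)/2 × 2 = 20.64
  Sum = 227.5425 µg/mL·h
IV tail: 6.23/0.419 = 14.869; AUC_iv,0→∞ = 227.5425 + 14.869 = 242.4115 µg/mL·h
Trapezoidal AUC_0→5 (intranasal spray):
  [0→1]: (0.00+30.21)/2 × 1 = 15.105
  [1→1.5]: (30.21+29.59)/2 × 0.5 = 14.95
  [1.5→2]: (29.59+26.35)/2 × 0.5 = 13.985
  [2→3.5]: (26.35+15.41)/2 × 1.5 = 31.32
  [3.5→5]: (15.41+8.36)/2 × 1.5 = 17.8275
  Sum = 93.1875 µg/mL·h
intranasal spray tail: 8.36/0.419 = 19.952; AUC_ev,0→∞ = 93.1875 + 19.952 = 113.1395 µg/mL·h
F = (AUC_ev/D_ev)/(AUC_iv/D_iv) = (113.1395/10)/(242.4115/5) = 11.31395/48.4823 = 0.2334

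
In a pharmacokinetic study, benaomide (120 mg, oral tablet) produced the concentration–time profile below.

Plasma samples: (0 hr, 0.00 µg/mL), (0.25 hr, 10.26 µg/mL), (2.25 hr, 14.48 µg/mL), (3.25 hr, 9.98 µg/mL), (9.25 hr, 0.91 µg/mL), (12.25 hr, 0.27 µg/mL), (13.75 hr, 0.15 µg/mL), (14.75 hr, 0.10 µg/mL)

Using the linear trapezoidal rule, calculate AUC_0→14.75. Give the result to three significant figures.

Trapezoidal AUC_0→14.75:
  [0→0.25]: (0.00+10.26)/2 × 0.25 = 1.2825
  [0.25→2.25]: (10.26+14.48)/2 × 2 = 24.74
  [2.25→3.25]: (14.48+9.98)/2 × 1 = 12.23
  [3.25→9.25]: (9.98+0.91)/2 × 6 = 32.67
  [9.25→12.25]: (0.91+0.27)/2 × 3 = 1.77
  [12.25→13.75]: (0.27+0.15)/2 × 1.5 = 0.315
  [13.75→14.75]: (0.15+0.10)/2 × 1 = 0.125
  Sum = 73.1325 µg/mL·hr

AUC = 73.1 µg/mL·hr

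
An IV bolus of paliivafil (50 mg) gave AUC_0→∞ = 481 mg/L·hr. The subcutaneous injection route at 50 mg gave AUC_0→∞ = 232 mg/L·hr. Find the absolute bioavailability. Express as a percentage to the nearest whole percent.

F = 48%

F = (AUC_ev / D_ev) / (AUC_iv / D_iv)
  = (232/50) / (481/50)
  = 4.64 / 9.62 = 0.4823
  = 48.23%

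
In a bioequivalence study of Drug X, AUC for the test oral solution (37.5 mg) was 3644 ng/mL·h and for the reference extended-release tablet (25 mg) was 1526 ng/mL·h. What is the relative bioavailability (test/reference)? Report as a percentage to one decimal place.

F_rel = (AUC_test/D_test) / (AUC_ref/D_ref)
      = (3644/37.5) / (1526/25)
      = 97.1733 / 61.04 = 1.5920 = 159.20%

F_rel = 159.2%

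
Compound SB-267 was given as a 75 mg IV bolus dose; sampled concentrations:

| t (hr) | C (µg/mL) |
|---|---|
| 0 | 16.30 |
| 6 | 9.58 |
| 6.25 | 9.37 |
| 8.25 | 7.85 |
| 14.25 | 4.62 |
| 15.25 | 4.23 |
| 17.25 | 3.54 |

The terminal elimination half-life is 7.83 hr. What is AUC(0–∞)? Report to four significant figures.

AUC = 186.8 µg/mL·hr

Trapezoidal AUC_0→17.25:
  [0→6]: (16.30+9.58)/2 × 6 = 77.64
  [6→6.25]: (9.58+9.37)/2 × 0.25 = 2.36875
  [6.25→8.25]: (9.37+7.85)/2 × 2 = 17.22
  [8.25→14.25]: (7.85+4.62)/2 × 6 = 37.41
  [14.25→15.25]: (4.62+4.23)/2 × 1 = 4.425
  [15.25→17.25]: (4.23+3.54)/2 × 2 = 7.77
  Sum = 146.83375 µg/mL·hr
k_e = ln2 / t½ = 0.693147 / 7.83 = 0.0885 hr^-1
Extrapolated tail: C_last / k_e = 3.54 / 0.0885 = 40.000
AUC_0→∞ = 146.83375 + 40.000 = 186.83375 µg/mL·hr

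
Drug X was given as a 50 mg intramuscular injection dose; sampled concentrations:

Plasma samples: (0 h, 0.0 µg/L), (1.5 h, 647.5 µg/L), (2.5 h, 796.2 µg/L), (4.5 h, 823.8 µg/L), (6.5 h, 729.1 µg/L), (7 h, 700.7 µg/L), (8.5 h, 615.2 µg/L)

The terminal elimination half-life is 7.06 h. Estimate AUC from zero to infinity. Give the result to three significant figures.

AUC = 12000 µg/L·h

Trapezoidal AUC_0→8.5:
  [0→1.5]: (0.0+647.5)/2 × 1.5 = 485.625
  [1.5→2.5]: (647.5+796.2)/2 × 1 = 721.85
  [2.5→4.5]: (796.2+823.8)/2 × 2 = 1620.0
  [4.5→6.5]: (823.8+729.1)/2 × 2 = 1552.9
  [6.5→7]: (729.1+700.7)/2 × 0.5 = 357.45
  [7→8.5]: (700.7+615.2)/2 × 1.5 = 986.925
  Sum = 5724.75 µg/L·h
k_e = ln2 / t½ = 0.693147 / 7.06 = 0.0982 h^-1
Extrapolated tail: C_last / k_e = 615.2 / 0.0982 = 6264.766
AUC_0→∞ = 5724.75 + 6264.766 = 11989.516 µg/L·h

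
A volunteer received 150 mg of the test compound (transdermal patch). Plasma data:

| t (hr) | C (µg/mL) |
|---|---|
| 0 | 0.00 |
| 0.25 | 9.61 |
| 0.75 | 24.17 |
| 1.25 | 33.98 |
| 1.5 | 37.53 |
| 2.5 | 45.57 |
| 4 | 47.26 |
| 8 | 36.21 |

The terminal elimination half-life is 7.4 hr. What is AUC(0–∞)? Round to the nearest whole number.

Trapezoidal AUC_0→8:
  [0→0.25]: (0.00+9.61)/2 × 0.25 = 1.20125
  [0.25→0.75]: (9.61+24.17)/2 × 0.5 = 8.445
  [0.75→1.25]: (24.17+33.98)/2 × 0.5 = 14.5375
  [1.25→1.5]: (33.98+37.53)/2 × 0.25 = 8.93875
  [1.5→2.5]: (37.53+45.57)/2 × 1 = 41.55
  [2.5→4]: (45.57+47.26)/2 × 1.5 = 69.6225
  [4→8]: (47.26+36.21)/2 × 4 = 166.94
  Sum = 311.235 µg/mL·hr
k_e = ln2 / t½ = 0.693147 / 7.4 = 0.0937 hr^-1
Extrapolated tail: C_last / k_e = 36.21 / 0.0937 = 386.446
AUC_0→∞ = 311.235 + 386.446 = 697.681 µg/mL·hr

AUC = 698 µg/mL·hr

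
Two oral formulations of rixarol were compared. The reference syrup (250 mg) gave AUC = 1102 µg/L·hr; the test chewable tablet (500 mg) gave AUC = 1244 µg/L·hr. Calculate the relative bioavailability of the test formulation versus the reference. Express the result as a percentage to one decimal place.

F_rel = 56.4%

F_rel = (AUC_test/D_test) / (AUC_ref/D_ref)
      = (1244/500) / (1102/250)
      = 2.488 / 4.408 = 0.5644 = 56.44%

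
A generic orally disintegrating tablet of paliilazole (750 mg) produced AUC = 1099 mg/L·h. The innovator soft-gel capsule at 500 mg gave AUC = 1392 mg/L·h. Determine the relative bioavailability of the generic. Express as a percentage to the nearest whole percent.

F_rel = (AUC_test/D_test) / (AUC_ref/D_ref)
      = (1099/750) / (1392/500)
      = 1.46533 / 2.784 = 0.5263 = 52.63%

F_rel = 53%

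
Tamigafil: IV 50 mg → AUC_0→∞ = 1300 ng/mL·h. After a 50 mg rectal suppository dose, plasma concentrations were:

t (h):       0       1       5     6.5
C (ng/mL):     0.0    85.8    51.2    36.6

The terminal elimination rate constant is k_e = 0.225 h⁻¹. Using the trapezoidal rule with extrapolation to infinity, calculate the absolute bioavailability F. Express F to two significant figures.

F = 0.42

Trapezoidal AUC_0→6.5 (rectal suppository):
  [0→1]: (0.0+85.8)/2 × 1 = 42.9
  [1→5]: (85.8+51.2)/2 × 4 = 274.0
  [5→6.5]: (51.2+36.6)/2 × 1.5 = 65.85
  Sum = 382.75 ng/mL·h
Tail: C_last/k_e = 36.6/0.225 = 162.667
AUC_0→∞ (rectal suppository) = 382.75 + 162.667 = 545.417 ng/mL·h
F = (AUC_ev/D_ev)/(AUC_iv/D_iv) = (545.417/50)/(1300/50) = 10.90834/26 = 0.4196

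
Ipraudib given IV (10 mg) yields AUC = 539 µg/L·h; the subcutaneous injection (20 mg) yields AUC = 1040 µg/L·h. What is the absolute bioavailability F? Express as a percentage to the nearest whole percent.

F = (AUC_ev / D_ev) / (AUC_iv / D_iv)
  = (1040/20) / (539/10)
  = 52 / 53.9 = 0.9647
  = 96.47%

F = 96%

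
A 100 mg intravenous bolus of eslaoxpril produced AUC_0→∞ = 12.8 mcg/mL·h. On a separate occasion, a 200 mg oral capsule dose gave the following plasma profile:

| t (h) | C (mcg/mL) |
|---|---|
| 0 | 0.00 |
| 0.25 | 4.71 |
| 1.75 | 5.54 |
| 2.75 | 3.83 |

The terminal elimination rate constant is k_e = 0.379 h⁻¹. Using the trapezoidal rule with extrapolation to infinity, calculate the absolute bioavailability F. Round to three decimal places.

F = 0.901

Trapezoidal AUC_0→2.75 (oral capsule):
  [0→0.25]: (0.00+4.71)/2 × 0.25 = 0.58875
  [0.25→1.75]: (4.71+5.54)/2 × 1.5 = 7.6875
  [1.75→2.75]: (5.54+3.83)/2 × 1 = 4.685
  Sum = 12.96125 mcg/mL·h
Tail: C_last/k_e = 3.83/0.379 = 10.106
AUC_0→∞ (oral capsule) = 12.96125 + 10.106 = 23.06725 mcg/mL·h
F = (AUC_ev/D_ev)/(AUC_iv/D_iv) = (23.06725/200)/(12.8/100) = 0.11533625/0.128 = 0.9011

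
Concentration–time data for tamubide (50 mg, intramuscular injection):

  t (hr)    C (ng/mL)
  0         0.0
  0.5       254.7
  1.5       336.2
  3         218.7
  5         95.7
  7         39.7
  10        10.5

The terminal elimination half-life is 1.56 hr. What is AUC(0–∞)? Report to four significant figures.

AUC = 1324 ng/mL·hr

Trapezoidal AUC_0→10:
  [0→0.5]: (0.0+254.7)/2 × 0.5 = 63.675
  [0.5→1.5]: (254.7+336.2)/2 × 1 = 295.45
  [1.5→3]: (336.2+218.7)/2 × 1.5 = 416.175
  [3→5]: (218.7+95.7)/2 × 2 = 314.4
  [5→7]: (95.7+39.7)/2 × 2 = 135.4
  [7→10]: (39.7+10.5)/2 × 3 = 75.3
  Sum = 1300.4 ng/mL·hr
k_e = ln2 / t½ = 0.693147 / 1.56 = 0.4443 hr^-1
Extrapolated tail: C_last / k_e = 10.5 / 0.4443 = 23.633
AUC_0→∞ = 1300.4 + 23.633 = 1324.033 ng/mL·hr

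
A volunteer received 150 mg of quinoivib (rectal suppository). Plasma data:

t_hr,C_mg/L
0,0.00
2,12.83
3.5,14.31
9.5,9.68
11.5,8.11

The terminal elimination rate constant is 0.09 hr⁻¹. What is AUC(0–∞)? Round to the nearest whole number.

AUC = 213 mg/L·hr

Trapezoidal AUC_0→11.5:
  [0→2]: (0.00+12.83)/2 × 2 = 12.83
  [2→3.5]: (12.83+14.31)/2 × 1.5 = 20.355
  [3.5→9.5]: (14.31+9.68)/2 × 6 = 71.97
  [9.5→11.5]: (9.68+8.11)/2 × 2 = 17.79
  Sum = 122.945 mg/L·hr
Extrapolated tail: C_last / k_e = 8.11 / 0.09 = 90.111
AUC_0→∞ = 122.945 + 90.111 = 213.056 mg/L·hr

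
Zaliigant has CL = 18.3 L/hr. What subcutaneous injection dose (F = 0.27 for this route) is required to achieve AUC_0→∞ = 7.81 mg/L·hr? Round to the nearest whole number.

Dose = CL × AUC_0→∞ / F
     = 18.3 × 7.81 / 0.27 = 529.344 mg

Dose = 529 mg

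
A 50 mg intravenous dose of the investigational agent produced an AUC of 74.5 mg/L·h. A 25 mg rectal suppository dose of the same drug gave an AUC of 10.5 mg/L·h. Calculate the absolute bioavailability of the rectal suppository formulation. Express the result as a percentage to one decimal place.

F = (AUC_ev / D_ev) / (AUC_iv / D_iv)
  = (10.5/25) / (74.5/50)
  = 0.42 / 1.49 = 0.2819
  = 28.19%

F = 28.2%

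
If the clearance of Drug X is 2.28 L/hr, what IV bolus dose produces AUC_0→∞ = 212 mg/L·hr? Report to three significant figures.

Dose_iv = CL × AUC_0→∞
     = 2.28 × 212 = 483.36 mg

Dose = 483 mg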